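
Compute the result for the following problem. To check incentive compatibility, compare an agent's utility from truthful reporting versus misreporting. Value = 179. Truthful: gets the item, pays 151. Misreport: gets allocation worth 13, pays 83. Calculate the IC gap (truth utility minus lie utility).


Step 1: U(truth) = value - payment = 179 - 151 = 28
Step 2: U(lie) = allocation - payment = 13 - 83 = -70
Step 3: IC gap = 28 - (-70) = 98

98


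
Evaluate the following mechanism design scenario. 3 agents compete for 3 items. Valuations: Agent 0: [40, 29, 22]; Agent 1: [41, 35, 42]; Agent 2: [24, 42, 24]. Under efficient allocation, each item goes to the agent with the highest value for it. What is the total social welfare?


Step 1: For each item, find the maximum value among all agents.
Step 2: Item 0 -> Agent 1 (value 41)
Step 3: Item 1 -> Agent 2 (value 42)
Step 4: Item 2 -> Agent 1 (value 42)
Step 5: Total welfare = 41 + 42 + 42 = 125

125


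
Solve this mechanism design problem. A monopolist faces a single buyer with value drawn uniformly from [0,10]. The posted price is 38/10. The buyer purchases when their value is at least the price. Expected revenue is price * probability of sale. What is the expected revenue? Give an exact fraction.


Step 1: Posted price r = 19/5, value support [0,10]
Step 2: P(v >= r) = (10 - 19/5)/10 = 31/50
Step 3: Expected revenue = r * P(v >= r) = 19/5 * 31/50
Step 4: Revenue = 589/250

589/250


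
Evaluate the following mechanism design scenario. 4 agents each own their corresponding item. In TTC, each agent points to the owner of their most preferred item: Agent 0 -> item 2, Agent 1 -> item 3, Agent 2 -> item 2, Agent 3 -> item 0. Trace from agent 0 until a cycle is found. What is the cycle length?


Step 1: Trace the pointer graph from agent 0: 0 -> 2 -> 2
Step 2: A cycle is detected when we revisit agent 2
Step 3: The cycle is: 2 -> 2
Step 4: Cycle length = 1

1


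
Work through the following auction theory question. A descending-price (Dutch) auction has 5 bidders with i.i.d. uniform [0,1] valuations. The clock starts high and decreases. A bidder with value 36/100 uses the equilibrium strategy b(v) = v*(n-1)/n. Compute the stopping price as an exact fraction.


Step 1: Dutch auctions are strategically equivalent to first-price auctions
Step 2: The equilibrium bid is b(v) = v*(n-1)/n
Step 3: b = 9/25 * 4/5
Step 4: b = 36/125

36/125


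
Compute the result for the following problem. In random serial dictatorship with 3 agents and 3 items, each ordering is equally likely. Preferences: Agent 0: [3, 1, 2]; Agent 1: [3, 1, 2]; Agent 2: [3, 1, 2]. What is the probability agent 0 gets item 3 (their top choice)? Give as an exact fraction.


Step 1: Agent 0 wants item 3
Step 2: There are 6 possible orderings of agents
Step 3: In 2 orderings, agent 0 gets item 3
Step 4: Probability = 2/6 = 1/3

1/3


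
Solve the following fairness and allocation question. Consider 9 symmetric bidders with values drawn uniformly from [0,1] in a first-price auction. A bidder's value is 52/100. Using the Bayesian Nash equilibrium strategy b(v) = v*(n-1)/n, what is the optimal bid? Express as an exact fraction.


Step 1: The symmetric BNE bidding function is b(v) = v * (n-1) / n
Step 2: Substitute v = 13/25 and n = 9
Step 3: b = 13/25 * 8/9
Step 4: b = 104/225

104/225


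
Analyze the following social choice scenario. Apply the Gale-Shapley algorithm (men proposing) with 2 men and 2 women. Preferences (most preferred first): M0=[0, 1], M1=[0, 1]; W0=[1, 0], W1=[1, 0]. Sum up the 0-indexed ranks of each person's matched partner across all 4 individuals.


Step 1: Run Gale-Shapley (men propose, women hold best offer):
  M0 proposes to W0; she accepts
  M1 proposes to W0; she switches from M0
  M0 proposes to W1; she accepts
Step 2: Final matching: W0-M1, W1-M0
Step 3: 0-indexed ranks (man's rank of his match, then woman's): 0 + 0 + 1 + 1
Step 4: Total rank sum = 2

2


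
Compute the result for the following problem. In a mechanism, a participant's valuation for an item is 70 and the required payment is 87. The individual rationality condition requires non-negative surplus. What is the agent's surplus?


Step 1: Surplus = value - payment = 70 - 87 = -17
Step 2: IR is violated (surplus < 0)

-17


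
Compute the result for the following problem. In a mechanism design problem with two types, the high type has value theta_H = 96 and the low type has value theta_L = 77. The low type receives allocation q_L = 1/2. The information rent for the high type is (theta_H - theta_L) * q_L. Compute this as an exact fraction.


Step 1: theta_H - theta_L = 96 - 77 = 19
Step 2: Information rent = (theta_H - theta_L) * q_L
Step 3: = 19 * 1/2
Step 4: = 19/2

19/2


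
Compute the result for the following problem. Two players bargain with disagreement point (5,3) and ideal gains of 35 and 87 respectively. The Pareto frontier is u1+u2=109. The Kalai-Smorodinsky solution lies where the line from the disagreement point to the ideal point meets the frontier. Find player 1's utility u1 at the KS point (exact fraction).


Step 1: At the KS point, (u1-d1)/r1 = (u2-d2)/r2 = t and u1+u2 = 109
Step 2: u1 = d1 + r1*t and u2 = d2 + r2*t, so (d1 + r1*t) + (d2 + r2*t) = 109
Step 3: t = (109 - 5 - 3)/(35 + 87) = 101/122
Step 4: u1 = d1 + r1*t = 5 + 35 * 101/122 = 4145/122
Step 5: (Check: u2 = d2 + r2*t = 9153/122; u1+u2 = 4145/122 + 9153/122 = 109, on the frontier.)

4145/122


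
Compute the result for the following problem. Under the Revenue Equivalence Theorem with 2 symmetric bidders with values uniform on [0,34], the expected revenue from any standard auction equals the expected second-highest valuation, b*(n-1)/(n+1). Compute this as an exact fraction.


Step 1: By Revenue Equivalence, expected revenue = b*(n-1)/(n+1)
Step 2: Substituting n = 2, b = 34
Step 3: Revenue = 34*(2-1)/(2+1) = 34*1/3
Step 4: Revenue = 34/3

34/3


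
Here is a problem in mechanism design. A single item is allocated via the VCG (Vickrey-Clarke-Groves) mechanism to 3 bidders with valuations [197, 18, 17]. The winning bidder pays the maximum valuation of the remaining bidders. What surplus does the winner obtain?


Step 1: The winner is the agent with the highest value: agent 0 with value 197
Step 2: Values of other agents: [18, 17]
Step 3: VCG payment = max of others' values = 18
Step 4: Surplus = 197 - 18 = 179

179


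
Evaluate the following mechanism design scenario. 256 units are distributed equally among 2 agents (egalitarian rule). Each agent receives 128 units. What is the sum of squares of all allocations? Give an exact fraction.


Step 1: Each agent's share = 256/2 = 128
Step 2: Square of each share = (128)^2 = 16384
Step 3: Sum of squares = 2 * 16384 = 32768

32768


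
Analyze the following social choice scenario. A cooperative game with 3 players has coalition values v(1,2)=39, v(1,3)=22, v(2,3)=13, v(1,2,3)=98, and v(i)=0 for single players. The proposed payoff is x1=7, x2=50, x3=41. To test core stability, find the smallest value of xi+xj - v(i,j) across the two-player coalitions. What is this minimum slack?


Step 1: Slack for coalition (1,2): x1+x2 - v12 = 57 - 39 = 18
Step 2: Slack for coalition (1,3): x1+x3 - v13 = 48 - 22 = 26
Step 3: Slack for coalition (2,3): x2+x3 - v23 = 91 - 13 = 78
Step 4: Minimum slack = min(18, 26, 78) = 18, attained by (1,2); no pair can gain by deviating, so the allocation is in the core

18


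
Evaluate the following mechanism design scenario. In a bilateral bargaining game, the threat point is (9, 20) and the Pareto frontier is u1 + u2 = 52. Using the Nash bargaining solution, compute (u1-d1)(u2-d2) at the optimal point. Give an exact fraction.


Step 1: The Nash solution splits surplus symmetrically above the disagreement point
Step 2: u1 = (total + d1 - d2)/2 = (52 + 9 - 20)/2 = 41/2
Step 3: u2 = (total - d1 + d2)/2 = (52 - 9 + 20)/2 = 63/2
Step 4: Nash product = (41/2 - 9) * (63/2 - 20)
Step 5: = 23/2 * 23/2 = 529/4

529/4


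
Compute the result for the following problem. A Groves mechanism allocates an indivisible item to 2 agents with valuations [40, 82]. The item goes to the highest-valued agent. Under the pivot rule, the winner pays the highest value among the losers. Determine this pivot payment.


Step 1: The efficient winner is agent 1 with value 82
Step 2: Other agents' values: [40]
Step 3: Pivot payment = max(others) = 40
Step 4: The winner pays 40

40


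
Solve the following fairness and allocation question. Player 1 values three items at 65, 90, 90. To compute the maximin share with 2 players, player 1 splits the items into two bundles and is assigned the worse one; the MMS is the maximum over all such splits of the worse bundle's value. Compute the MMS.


Step 1: Item values = 65, 90, 90
Step 2: Enumerate all 2-bundle partitions and take the smaller bundle:
  Partition 1: {65} vs {90,90} -> bundles 65, 180; min = 65
  Partition 2: {90} vs {65,90} -> bundles 90, 155; min = 90
  Partition 3: {90} vs {65,90} -> bundles 90, 155; min = 90
Step 3: MMS = max(65, 90, 90) = 90

90


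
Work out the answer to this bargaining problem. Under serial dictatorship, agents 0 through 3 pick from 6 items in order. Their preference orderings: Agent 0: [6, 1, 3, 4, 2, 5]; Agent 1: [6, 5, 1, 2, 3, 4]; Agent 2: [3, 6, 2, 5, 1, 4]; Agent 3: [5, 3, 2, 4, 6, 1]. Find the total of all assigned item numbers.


Step 1: Agent 0 picks item 6
Step 2: Agent 1 picks item 5
Step 3: Agent 2 picks item 3
Step 4: Agent 3 picks item 2
Step 5: Sum = 6 + 5 + 3 + 2 = 16

16


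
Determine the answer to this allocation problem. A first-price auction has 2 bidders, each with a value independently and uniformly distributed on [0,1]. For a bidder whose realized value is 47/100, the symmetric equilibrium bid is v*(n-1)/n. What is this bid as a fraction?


Step 1: The symmetric BNE bidding function is b(v) = v * (n-1) / n
Step 2: Substitute v = 47/100 and n = 2
Step 3: b = 47/100 * 1/2
Step 4: b = 47/200

47/200


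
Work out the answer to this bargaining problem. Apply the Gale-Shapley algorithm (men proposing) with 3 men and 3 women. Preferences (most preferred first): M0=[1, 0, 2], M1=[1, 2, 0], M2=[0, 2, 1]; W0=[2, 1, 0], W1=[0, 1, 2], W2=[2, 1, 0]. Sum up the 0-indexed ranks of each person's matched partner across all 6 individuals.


Step 1: Run Gale-Shapley (men propose, women hold best offer):
  M0 proposes to W1; she accepts
  M1 proposes to W1; rejected
  M1 proposes to W2; she accepts
  M2 proposes to W0; she accepts
Step 2: Final matching: W0-M2, W1-M0, W2-M1
Step 3: 0-indexed ranks (man's rank of his match, then woman's): 0 + 0 + 0 + 0 + 1 + 1
Step 4: Total rank sum = 2

2


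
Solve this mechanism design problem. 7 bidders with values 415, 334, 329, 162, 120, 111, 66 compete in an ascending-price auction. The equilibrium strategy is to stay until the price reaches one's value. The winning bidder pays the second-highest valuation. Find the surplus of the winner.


Step 1: Identify the highest value: 415
Step 2: Identify the second-highest value: 334
Step 3: The final price = second-highest value = 334
Step 4: Surplus = 415 - 334 = 81

81


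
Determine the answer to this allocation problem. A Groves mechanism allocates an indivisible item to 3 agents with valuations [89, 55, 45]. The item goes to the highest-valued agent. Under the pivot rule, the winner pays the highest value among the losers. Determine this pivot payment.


Step 1: The efficient winner is agent 0 with value 89
Step 2: Other agents' values: [55, 45]
Step 3: Pivot payment = max(others) = 55
Step 4: The winner pays 55

55


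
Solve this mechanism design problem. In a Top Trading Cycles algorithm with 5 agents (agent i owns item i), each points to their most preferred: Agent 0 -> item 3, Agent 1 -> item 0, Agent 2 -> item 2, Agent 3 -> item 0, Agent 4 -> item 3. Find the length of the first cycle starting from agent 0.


Step 1: Trace the pointer graph from agent 0: 0 -> 3 -> 0
Step 2: A cycle is detected when we revisit agent 0
Step 3: The cycle is: 0 -> 3 -> 0
Step 4: Cycle length = 2

2


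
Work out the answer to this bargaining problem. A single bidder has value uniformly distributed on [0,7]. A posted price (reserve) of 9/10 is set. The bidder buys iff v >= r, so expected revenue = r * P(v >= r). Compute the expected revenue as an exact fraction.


Step 1: Posted price r = 9/10, value support [0,7]
Step 2: P(v >= r) = (7 - 9/10)/7 = 61/70
Step 3: Expected revenue = r * P(v >= r) = 9/10 * 61/70
Step 4: Revenue = 549/700

549/700


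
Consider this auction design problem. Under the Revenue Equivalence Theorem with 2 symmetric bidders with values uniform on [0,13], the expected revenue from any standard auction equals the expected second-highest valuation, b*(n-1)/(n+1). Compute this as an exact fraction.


Step 1: By Revenue Equivalence, expected revenue = b*(n-1)/(n+1)
Step 2: Substituting n = 2, b = 13
Step 3: Revenue = 13*(2-1)/(2+1) = 13*1/3
Step 4: Revenue = 13/3

13/3


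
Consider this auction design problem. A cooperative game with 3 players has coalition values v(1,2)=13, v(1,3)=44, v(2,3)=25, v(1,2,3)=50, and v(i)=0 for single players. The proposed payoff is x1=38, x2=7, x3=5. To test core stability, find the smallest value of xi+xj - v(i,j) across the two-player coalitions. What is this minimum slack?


Step 1: Slack for coalition (1,2): x1+x2 - v12 = 45 - 13 = 32
Step 2: Slack for coalition (1,3): x1+x3 - v13 = 43 - 44 = -1
Step 3: Slack for coalition (2,3): x2+x3 - v23 = 12 - 25 = -13
Step 4: Minimum slack = min(32, -1, -13) = -13, attained by (2,3); coalition (2,3) can block (slack < 0), so the allocation is not in the core

-13


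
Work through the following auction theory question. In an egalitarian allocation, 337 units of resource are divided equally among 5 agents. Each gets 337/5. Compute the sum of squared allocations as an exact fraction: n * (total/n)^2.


Step 1: Each agent's share = 337/5
Step 2: Square of each share = (337/5)^2 = 113569/25
Step 3: Sum of squares = 5 * 113569/25 = 113569/5

113569/5


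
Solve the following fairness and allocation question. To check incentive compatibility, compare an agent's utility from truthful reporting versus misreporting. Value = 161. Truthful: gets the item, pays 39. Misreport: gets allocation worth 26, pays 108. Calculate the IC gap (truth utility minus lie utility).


Step 1: U(truth) = value - payment = 161 - 39 = 122
Step 2: U(lie) = allocation - payment = 26 - 108 = -82
Step 3: IC gap = 122 - (-82) = 204

204


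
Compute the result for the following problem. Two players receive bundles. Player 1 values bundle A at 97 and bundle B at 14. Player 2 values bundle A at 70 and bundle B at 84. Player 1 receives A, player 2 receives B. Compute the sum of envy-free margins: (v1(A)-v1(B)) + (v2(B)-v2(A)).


Step 1: Player 1's margin = v1(A) - v1(B) = 97 - 14 = 83
Step 2: Player 2's margin = v2(B) - v2(A) = 84 - 70 = 14
Step 3: Total margin = 83 + 14 = 97

97


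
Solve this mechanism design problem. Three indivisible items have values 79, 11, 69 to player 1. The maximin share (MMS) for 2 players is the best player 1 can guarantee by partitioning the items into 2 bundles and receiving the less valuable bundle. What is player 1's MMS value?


Step 1: Item values = 79, 11, 69
Step 2: Enumerate all 2-bundle partitions and take the smaller bundle:
  Partition 1: {79} vs {11,69} -> bundles 79, 80; min = 79
  Partition 2: {11} vs {79,69} -> bundles 11, 148; min = 11
  Partition 3: {69} vs {79,11} -> bundles 69, 90; min = 69
Step 3: MMS = max(79, 11, 69) = 79

79


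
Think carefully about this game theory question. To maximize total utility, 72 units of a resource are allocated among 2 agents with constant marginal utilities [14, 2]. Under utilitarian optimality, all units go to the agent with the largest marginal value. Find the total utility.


Step 1: The marginal utilities are [14, 2]
Step 2: The highest marginal utility is 14
Step 3: All 72 units go to that agent
Step 4: Total utility = 14 * 72 = 1008

1008


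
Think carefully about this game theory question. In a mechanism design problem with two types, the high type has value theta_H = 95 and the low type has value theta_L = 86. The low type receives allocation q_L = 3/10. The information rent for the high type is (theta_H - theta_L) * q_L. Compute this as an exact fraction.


Step 1: theta_H - theta_L = 95 - 86 = 9
Step 2: Information rent = (theta_H - theta_L) * q_L
Step 3: = 9 * 3/10
Step 4: = 27/10

27/10


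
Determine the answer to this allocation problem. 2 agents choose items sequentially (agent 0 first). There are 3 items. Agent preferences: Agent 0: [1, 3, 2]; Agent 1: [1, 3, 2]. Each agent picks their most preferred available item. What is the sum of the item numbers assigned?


Step 1: Agent 0 picks item 1
Step 2: Agent 1 picks item 3
Step 3: Sum = 1 + 3 = 4

4


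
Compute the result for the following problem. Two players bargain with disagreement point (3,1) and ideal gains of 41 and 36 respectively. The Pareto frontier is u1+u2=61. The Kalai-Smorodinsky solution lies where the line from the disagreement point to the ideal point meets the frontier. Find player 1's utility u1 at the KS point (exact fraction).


Step 1: At the KS point, (u1-d1)/r1 = (u2-d2)/r2 = t and u1+u2 = 61
Step 2: u1 = d1 + r1*t and u2 = d2 + r2*t, so (d1 + r1*t) + (d2 + r2*t) = 61
Step 3: t = (61 - 3 - 1)/(41 + 36) = 57/77
Step 4: u1 = d1 + r1*t = 3 + 41 * 57/77 = 2568/77
Step 5: (Check: u2 = d2 + r2*t = 2129/77; u1+u2 = 2568/77 + 2129/77 = 61, on the frontier.)

2568/77


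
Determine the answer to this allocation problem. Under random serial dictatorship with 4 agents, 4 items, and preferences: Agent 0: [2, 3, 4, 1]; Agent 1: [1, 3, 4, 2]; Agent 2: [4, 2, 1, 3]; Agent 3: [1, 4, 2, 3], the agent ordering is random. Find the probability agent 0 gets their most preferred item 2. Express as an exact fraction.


Step 1: Agent 0 wants item 2
Step 2: There are 24 possible orderings of agents
Step 3: In 21 orderings, agent 0 gets item 2
Step 4: Probability = 21/24 = 7/8

7/8


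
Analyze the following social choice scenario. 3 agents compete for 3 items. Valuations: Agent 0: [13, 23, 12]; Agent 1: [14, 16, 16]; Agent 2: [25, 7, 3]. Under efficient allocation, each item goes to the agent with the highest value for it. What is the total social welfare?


Step 1: For each item, find the maximum value among all agents.
Step 2: Item 0 -> Agent 2 (value 25)
Step 3: Item 1 -> Agent 0 (value 23)
Step 4: Item 2 -> Agent 1 (value 16)
Step 5: Total welfare = 25 + 23 + 16 = 64

64


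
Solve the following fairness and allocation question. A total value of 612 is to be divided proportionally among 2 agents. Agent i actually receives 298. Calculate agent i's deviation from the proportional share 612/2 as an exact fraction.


Step 1: Proportional share = 612/2 = 306
Step 2: Agent's actual allocation = 298
Step 3: Excess = 298 - 306 = -8

-8


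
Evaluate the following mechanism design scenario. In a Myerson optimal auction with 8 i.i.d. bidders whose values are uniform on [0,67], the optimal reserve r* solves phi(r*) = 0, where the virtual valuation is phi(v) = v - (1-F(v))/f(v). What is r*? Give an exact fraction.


Step 1: For U[0,67], F(v) = v/67 and f(v) = 1/67
Step 2: phi(v) = v - (1 - v/67)/(1/67) = v - (67 - v) = 2v - 67
Step 3: Set phi(r*) = 0: 2r* - 67 = 0
Step 4: r* = 67/2 (the number of bidders n = 8 does not enter)

67/2


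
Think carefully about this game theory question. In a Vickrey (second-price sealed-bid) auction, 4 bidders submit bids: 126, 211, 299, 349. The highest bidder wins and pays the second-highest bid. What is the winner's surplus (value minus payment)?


Step 1: Sort bids in descending order: 349, 299, 211, 126
Step 2: The winning bid is the highest: 349
Step 3: The payment equals the second-highest bid: 299
Step 4: Surplus = winner's bid - payment = 349 - 299 = 50

50


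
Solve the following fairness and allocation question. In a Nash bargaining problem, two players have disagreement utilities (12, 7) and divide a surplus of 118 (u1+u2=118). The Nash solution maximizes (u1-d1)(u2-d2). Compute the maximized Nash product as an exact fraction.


Step 1: The Nash solution splits surplus symmetrically above the disagreement point
Step 2: u1 = (total + d1 - d2)/2 = (118 + 12 - 7)/2 = 123/2
Step 3: u2 = (total - d1 + d2)/2 = (118 - 12 + 7)/2 = 113/2
Step 4: Nash product = (123/2 - 12) * (113/2 - 7)
Step 5: = 99/2 * 99/2 = 9801/4

9801/4


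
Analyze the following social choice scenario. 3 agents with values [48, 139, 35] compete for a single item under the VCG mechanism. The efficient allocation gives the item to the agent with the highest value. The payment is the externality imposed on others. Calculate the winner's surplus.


Step 1: The winner is the agent with the highest value: agent 1 with value 139
Step 2: Values of other agents: [48, 35]
Step 3: VCG payment = max of others' values = 48
Step 4: Surplus = 139 - 48 = 91

91


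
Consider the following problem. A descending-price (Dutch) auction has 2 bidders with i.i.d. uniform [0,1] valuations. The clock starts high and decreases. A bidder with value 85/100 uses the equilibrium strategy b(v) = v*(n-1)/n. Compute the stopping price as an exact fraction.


Step 1: Dutch auctions are strategically equivalent to first-price auctions
Step 2: The equilibrium bid is b(v) = v*(n-1)/n
Step 3: b = 17/20 * 1/2
Step 4: b = 17/40

17/40


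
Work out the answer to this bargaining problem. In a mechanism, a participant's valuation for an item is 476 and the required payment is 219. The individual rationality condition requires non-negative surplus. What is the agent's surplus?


Step 1: Surplus = value - payment = 476 - 219 = 257
Step 2: IR is satisfied (surplus >= 0)

257


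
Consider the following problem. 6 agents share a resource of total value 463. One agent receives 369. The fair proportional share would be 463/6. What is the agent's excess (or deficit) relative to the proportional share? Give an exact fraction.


Step 1: Proportional share = 463/6
Step 2: Agent's actual allocation = 369
Step 3: Excess = 369 - 463/6 = 1751/6

1751/6


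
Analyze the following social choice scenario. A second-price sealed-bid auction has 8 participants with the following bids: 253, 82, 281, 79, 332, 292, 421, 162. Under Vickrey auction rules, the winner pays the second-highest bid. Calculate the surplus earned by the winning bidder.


Step 1: Sort bids in descending order: 421, 332, 292, 281, 253, 162, 82, 79
Step 2: The winning bid is the highest: 421
Step 3: The payment equals the second-highest bid: 332
Step 4: Surplus = winner's bid - payment = 421 - 332 = 89

89


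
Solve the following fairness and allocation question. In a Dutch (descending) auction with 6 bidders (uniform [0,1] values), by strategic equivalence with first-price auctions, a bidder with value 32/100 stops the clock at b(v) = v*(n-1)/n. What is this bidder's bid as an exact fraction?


Step 1: Dutch auctions are strategically equivalent to first-price auctions
Step 2: The equilibrium bid is b(v) = v*(n-1)/n
Step 3: b = 8/25 * 5/6
Step 4: b = 4/15

4/15


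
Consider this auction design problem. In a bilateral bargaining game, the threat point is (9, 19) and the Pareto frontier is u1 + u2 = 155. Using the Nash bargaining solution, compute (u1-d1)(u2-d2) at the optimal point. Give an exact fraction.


Step 1: The Nash solution splits surplus symmetrically above the disagreement point
Step 2: u1 = (total + d1 - d2)/2 = (155 + 9 - 19)/2 = 145/2
Step 3: u2 = (total - d1 + d2)/2 = (155 - 9 + 19)/2 = 165/2
Step 4: Nash product = (145/2 - 9) * (165/2 - 19)
Step 5: = 127/2 * 127/2 = 16129/4

16129/4


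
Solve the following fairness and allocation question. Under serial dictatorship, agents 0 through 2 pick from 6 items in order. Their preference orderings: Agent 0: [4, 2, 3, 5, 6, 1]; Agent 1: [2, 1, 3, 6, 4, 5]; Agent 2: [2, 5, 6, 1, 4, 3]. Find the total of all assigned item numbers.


Step 1: Agent 0 picks item 4
Step 2: Agent 1 picks item 2
Step 3: Agent 2 picks item 5
Step 4: Sum = 4 + 2 + 5 = 11

11


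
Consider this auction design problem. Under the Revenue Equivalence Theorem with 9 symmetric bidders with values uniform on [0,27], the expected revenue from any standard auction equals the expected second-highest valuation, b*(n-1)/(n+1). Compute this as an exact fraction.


Step 1: By Revenue Equivalence, expected revenue = b*(n-1)/(n+1)
Step 2: Substituting n = 9, b = 27
Step 3: Revenue = 27*(9-1)/(9+1) = 27*8/10
Step 4: Revenue = 216/10 = 108/5

108/5


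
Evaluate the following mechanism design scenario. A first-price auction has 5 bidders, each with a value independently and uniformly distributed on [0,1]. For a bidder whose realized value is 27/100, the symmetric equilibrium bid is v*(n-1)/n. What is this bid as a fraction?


Step 1: The symmetric BNE bidding function is b(v) = v * (n-1) / n
Step 2: Substitute v = 27/100 and n = 5
Step 3: b = 27/100 * 4/5
Step 4: b = 27/125

27/125


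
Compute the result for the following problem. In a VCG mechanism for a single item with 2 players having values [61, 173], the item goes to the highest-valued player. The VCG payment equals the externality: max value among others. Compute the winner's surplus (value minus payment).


Step 1: The winner is the agent with the highest value: agent 1 with value 173
Step 2: Values of other agents: [61]
Step 3: VCG payment = max of others' values = 61
Step 4: Surplus = 173 - 61 = 112

112


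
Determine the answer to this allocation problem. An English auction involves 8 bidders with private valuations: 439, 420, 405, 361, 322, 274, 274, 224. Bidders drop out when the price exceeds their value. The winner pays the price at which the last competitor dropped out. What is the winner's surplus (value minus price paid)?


Step 1: Identify the highest value: 439
Step 2: Identify the second-highest value: 420
Step 3: The final price = second-highest value = 420
Step 4: Surplus = 439 - 420 = 19

19


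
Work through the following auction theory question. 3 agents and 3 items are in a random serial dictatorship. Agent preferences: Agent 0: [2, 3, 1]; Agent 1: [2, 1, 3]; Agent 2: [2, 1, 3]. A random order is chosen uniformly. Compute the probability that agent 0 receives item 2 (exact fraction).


Step 1: Agent 0 wants item 2
Step 2: There are 6 possible orderings of agents
Step 3: In 2 orderings, agent 0 gets item 2
Step 4: Probability = 2/6 = 1/3

1/3


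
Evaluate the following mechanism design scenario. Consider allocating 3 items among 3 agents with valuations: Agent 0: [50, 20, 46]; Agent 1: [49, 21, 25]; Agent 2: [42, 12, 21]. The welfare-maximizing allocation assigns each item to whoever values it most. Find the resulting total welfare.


Step 1: For each item, find the maximum value among all agents.
Step 2: Item 0 -> Agent 0 (value 50)
Step 3: Item 1 -> Agent 1 (value 21)
Step 4: Item 2 -> Agent 0 (value 46)
Step 5: Total welfare = 50 + 21 + 46 = 117

117


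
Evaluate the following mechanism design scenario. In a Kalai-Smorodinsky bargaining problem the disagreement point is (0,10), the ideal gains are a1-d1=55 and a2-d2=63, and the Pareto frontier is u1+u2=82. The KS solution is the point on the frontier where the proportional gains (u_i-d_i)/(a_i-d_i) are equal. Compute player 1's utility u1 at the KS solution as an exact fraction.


Step 1: At the KS point, (u1-d1)/r1 = (u2-d2)/r2 = t and u1+u2 = 82
Step 2: u1 = d1 + r1*t and u2 = d2 + r2*t, so (d1 + r1*t) + (d2 + r2*t) = 82
Step 3: t = (82 - 0 - 10)/(55 + 63) = 72/118 = 36/59
Step 4: u1 = d1 + r1*t = 0 + 55 * 36/59 = 1980/59
Step 5: (Check: u2 = d2 + r2*t = 2858/59; u1+u2 = 1980/59 + 2858/59 = 82, on the frontier.)

1980/59


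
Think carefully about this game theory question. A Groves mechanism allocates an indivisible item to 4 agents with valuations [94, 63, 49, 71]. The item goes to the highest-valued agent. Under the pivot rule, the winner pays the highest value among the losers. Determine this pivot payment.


Step 1: The efficient winner is agent 0 with value 94
Step 2: Other agents' values: [63, 49, 71]
Step 3: Pivot payment = max(others) = 71
Step 4: The winner pays 71

71


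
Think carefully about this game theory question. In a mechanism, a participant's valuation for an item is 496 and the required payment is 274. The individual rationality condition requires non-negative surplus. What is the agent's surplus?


Step 1: Surplus = value - payment = 496 - 274 = 222
Step 2: IR is satisfied (surplus >= 0)

222


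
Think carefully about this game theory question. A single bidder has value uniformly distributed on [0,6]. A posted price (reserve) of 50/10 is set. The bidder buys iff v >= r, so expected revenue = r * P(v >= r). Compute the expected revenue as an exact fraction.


Step 1: Posted price r = 5, value support [0,6]
Step 2: P(v >= r) = (6 - 5)/6 = 1/6
Step 3: Expected revenue = r * P(v >= r) = 5 * 1/6
Step 4: Revenue = 5/6

5/6


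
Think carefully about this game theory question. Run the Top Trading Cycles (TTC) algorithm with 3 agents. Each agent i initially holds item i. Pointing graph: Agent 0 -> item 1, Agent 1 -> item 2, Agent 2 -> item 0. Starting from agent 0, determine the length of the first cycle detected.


Step 1: Trace the pointer graph from agent 0: 0 -> 1 -> 2 -> 0
Step 2: A cycle is detected when we revisit agent 0
Step 3: The cycle is: 0 -> 1 -> 2 -> 0
Step 4: Cycle length = 3

3


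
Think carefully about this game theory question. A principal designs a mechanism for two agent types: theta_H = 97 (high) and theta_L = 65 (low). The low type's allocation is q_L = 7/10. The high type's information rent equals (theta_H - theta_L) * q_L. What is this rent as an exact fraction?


Step 1: theta_H - theta_L = 97 - 65 = 32
Step 2: Information rent = (theta_H - theta_L) * q_L
Step 3: = 32 * 7/10
Step 4: = 112/5

112/5


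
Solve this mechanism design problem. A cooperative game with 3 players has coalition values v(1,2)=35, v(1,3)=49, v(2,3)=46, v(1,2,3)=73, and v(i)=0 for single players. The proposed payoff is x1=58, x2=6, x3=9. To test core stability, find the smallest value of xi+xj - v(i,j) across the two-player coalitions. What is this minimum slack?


Step 1: Slack for coalition (1,2): x1+x2 - v12 = 64 - 35 = 29
Step 2: Slack for coalition (1,3): x1+x3 - v13 = 67 - 49 = 18
Step 3: Slack for coalition (2,3): x2+x3 - v23 = 15 - 46 = -31
Step 4: Minimum slack = min(29, 18, -31) = -31, attained by (2,3); coalition (2,3) can block (slack < 0), so the allocation is not in the core

-31


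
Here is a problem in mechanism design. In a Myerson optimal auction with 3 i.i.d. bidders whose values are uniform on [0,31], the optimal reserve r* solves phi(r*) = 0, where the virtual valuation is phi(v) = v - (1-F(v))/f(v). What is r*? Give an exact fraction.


Step 1: For U[0,31], F(v) = v/31 and f(v) = 1/31
Step 2: phi(v) = v - (1 - v/31)/(1/31) = v - (31 - v) = 2v - 31
Step 3: Set phi(r*) = 0: 2r* - 31 = 0
Step 4: r* = 31/2 (the number of bidders n = 3 does not enter)

31/2


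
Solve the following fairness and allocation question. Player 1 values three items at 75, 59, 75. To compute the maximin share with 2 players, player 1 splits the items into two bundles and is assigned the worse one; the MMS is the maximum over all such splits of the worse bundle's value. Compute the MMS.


Step 1: Item values = 75, 59, 75
Step 2: Enumerate all 2-bundle partitions and take the smaller bundle:
  Partition 1: {75} vs {59,75} -> bundles 75, 134; min = 75
  Partition 2: {59} vs {75,75} -> bundles 59, 150; min = 59
  Partition 3: {75} vs {75,59} -> bundles 75, 134; min = 75
Step 3: MMS = max(75, 59, 75) = 75

75


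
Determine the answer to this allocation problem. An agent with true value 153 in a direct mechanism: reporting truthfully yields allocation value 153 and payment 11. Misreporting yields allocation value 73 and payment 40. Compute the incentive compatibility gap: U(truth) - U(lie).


Step 1: U(truth) = value - payment = 153 - 11 = 142
Step 2: U(lie) = allocation - payment = 73 - 40 = 33
Step 3: IC gap = 142 - 33 = 109

109


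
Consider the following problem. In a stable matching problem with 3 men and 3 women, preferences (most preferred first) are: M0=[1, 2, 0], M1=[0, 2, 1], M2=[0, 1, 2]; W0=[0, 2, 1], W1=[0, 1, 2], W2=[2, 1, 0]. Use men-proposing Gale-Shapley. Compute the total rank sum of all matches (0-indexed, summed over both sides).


Step 1: Run Gale-Shapley (men propose, women hold best offer):
  M0 proposes to W1; she accepts
  M1 proposes to W0; she accepts
  M2 proposes to W0; she switches from M1
  M1 proposes to W2; she accepts
Step 2: Final matching: W0-M2, W1-M0, W2-M1
Step 3: 0-indexed ranks (man's rank of his match, then woman's): 0 + 1 + 0 + 0 + 1 + 1
Step 4: Total rank sum = 3

3


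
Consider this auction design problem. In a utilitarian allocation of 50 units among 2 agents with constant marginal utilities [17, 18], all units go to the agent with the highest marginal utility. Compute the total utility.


Step 1: The marginal utilities are [17, 18]
Step 2: The highest marginal utility is 18
Step 3: All 50 units go to that agent
Step 4: Total utility = 18 * 50 = 900

900


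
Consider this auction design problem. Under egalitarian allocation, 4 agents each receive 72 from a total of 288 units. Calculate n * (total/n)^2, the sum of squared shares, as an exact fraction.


Step 1: Each agent's share = 288/4 = 72
Step 2: Square of each share = (72)^2 = 5184
Step 3: Sum of squares = 4 * 5184 = 20736

20736


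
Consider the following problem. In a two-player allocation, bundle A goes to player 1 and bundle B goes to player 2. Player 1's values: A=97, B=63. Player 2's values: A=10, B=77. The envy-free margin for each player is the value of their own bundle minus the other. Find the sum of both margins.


Step 1: Player 1's margin = v1(A) - v1(B) = 97 - 63 = 34
Step 2: Player 2's margin = v2(B) - v2(A) = 77 - 10 = 67
Step 3: Total margin = 34 + 67 = 101

101


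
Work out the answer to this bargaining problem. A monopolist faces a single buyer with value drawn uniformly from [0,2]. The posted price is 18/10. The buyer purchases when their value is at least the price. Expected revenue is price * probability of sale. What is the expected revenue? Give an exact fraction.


Step 1: Posted price r = 9/5, value support [0,2]
Step 2: P(v >= r) = (2 - 9/5)/2 = 1/10
Step 3: Expected revenue = r * P(v >= r) = 9/5 * 1/10
Step 4: Revenue = 9/50

9/50


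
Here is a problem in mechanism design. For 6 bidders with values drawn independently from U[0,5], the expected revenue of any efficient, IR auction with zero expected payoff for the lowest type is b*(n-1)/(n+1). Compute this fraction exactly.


Step 1: By Revenue Equivalence, expected revenue = b*(n-1)/(n+1)
Step 2: Substituting n = 6, b = 5
Step 3: Revenue = 5*(6-1)/(6+1) = 5*5/7
Step 4: Revenue = 25/7

25/7


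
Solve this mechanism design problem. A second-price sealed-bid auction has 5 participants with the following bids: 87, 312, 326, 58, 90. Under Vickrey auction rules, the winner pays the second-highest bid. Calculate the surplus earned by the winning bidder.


Step 1: Sort bids in descending order: 326, 312, 90, 87, 58
Step 2: The winning bid is the highest: 326
Step 3: The payment equals the second-highest bid: 312
Step 4: Surplus = winner's bid - payment = 326 - 312 = 14

14


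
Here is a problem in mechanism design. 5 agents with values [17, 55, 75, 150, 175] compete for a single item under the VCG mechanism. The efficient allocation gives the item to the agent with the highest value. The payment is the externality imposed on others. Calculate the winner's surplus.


Step 1: The winner is the agent with the highest value: agent 4 with value 175
Step 2: Values of other agents: [17, 55, 75, 150]
Step 3: VCG payment = max of others' values = 150
Step 4: Surplus = 175 - 150 = 25

25


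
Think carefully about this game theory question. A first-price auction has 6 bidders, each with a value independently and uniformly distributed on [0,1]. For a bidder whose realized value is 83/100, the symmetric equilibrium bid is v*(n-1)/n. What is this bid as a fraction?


Step 1: The symmetric BNE bidding function is b(v) = v * (n-1) / n
Step 2: Substitute v = 83/100 and n = 6
Step 3: b = 83/100 * 5/6
Step 4: b = 83/120

83/120


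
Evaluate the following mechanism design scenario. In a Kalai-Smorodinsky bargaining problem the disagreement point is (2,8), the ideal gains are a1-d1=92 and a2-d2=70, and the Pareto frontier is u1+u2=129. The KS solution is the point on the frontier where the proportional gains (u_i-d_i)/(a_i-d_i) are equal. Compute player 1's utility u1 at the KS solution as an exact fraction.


Step 1: At the KS point, (u1-d1)/r1 = (u2-d2)/r2 = t and u1+u2 = 129
Step 2: u1 = d1 + r1*t and u2 = d2 + r2*t, so (d1 + r1*t) + (d2 + r2*t) = 129
Step 3: t = (129 - 2 - 8)/(92 + 70) = 119/162
Step 4: u1 = d1 + r1*t = 2 + 92 * 119/162 = 5636/81
Step 5: (Check: u2 = d2 + r2*t = 4813/81; u1+u2 = 5636/81 + 4813/81 = 129, on the frontier.)

5636/81


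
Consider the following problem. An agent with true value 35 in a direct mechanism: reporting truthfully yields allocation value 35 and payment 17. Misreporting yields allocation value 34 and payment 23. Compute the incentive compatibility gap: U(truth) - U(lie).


Step 1: U(truth) = value - payment = 35 - 17 = 18
Step 2: U(lie) = allocation - payment = 34 - 23 = 11
Step 3: IC gap = 18 - 11 = 7

7


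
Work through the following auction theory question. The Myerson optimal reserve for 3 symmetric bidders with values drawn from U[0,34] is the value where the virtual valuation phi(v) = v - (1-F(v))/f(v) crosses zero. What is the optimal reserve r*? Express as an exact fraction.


Step 1: For U[0,34], F(v) = v/34 and f(v) = 1/34
Step 2: phi(v) = v - (1 - v/34)/(1/34) = v - (34 - v) = 2v - 34
Step 3: Set phi(r*) = 0: 2r* - 34 = 0
Step 4: r* = 34/2 = 17 (the number of bidders n = 3 does not enter)

17


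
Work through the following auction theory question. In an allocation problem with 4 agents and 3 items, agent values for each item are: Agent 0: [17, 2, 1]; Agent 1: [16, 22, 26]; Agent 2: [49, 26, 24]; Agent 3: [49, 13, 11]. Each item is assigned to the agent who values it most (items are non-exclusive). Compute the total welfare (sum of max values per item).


Step 1: For each item, find the maximum value among all agents.
Step 2: Item 0 -> Agent 2 (value 49)
Step 3: Item 1 -> Agent 2 (value 26)
Step 4: Item 2 -> Agent 1 (value 26)
Step 5: Total welfare = 49 + 26 + 26 = 101

101


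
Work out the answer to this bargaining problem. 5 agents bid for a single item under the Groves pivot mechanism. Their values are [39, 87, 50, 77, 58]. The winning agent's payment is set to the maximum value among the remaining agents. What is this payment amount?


Step 1: The efficient winner is agent 1 with value 87
Step 2: Other agents' values: [39, 50, 77, 58]
Step 3: Pivot payment = max(others) = 77
Step 4: The winner pays 77

77


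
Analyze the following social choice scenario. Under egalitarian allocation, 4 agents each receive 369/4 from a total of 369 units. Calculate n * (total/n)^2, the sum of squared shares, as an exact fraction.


Step 1: Each agent's share = 369/4
Step 2: Square of each share = (369/4)^2 = 136161/16
Step 3: Sum of squares = 4 * 136161/16 = 136161/4

136161/4


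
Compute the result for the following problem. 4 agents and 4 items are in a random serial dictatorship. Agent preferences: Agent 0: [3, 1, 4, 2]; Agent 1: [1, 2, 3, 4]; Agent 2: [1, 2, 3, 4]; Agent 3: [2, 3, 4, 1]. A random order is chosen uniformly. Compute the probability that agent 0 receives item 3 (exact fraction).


Step 1: Agent 0 wants item 3
Step 2: There are 24 possible orderings of agents
Step 3: In 18 orderings, agent 0 gets item 3
Step 4: Probability = 18/24 = 3/4

3/4
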